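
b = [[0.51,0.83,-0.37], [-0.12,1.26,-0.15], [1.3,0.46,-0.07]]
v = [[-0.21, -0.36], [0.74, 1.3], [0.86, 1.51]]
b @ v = [[0.19, 0.34],[0.83, 1.45],[0.01, 0.02]]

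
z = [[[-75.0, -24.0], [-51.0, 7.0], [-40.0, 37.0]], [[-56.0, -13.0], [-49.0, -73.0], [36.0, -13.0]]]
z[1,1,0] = -49.0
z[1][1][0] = -49.0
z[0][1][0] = -51.0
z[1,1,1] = -73.0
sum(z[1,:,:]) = -168.0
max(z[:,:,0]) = 36.0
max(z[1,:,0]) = 36.0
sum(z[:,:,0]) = -235.0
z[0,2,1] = 37.0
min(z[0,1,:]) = -51.0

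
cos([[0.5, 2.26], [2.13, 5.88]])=[[0.96, -0.01], [-0.01, 0.93]]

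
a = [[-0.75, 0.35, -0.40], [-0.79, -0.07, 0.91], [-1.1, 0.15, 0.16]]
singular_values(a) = [1.63, 0.95, 0.08]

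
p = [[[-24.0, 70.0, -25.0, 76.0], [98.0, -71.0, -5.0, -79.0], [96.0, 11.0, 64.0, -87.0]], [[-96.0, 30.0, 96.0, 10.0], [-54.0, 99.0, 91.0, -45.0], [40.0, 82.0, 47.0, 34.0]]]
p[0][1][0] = 98.0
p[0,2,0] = 96.0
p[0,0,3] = 76.0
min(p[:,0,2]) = -25.0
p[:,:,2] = [[-25.0, -5.0, 64.0], [96.0, 91.0, 47.0]]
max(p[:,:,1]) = 99.0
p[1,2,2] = 47.0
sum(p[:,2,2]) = 111.0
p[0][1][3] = -79.0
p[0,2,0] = 96.0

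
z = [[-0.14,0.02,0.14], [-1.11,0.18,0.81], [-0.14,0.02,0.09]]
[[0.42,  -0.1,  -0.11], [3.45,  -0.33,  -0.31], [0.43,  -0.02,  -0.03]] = z@[[-2.66,-1.00,-0.55], [3.51,-1.32,2.50], [-0.17,-1.49,-1.69]]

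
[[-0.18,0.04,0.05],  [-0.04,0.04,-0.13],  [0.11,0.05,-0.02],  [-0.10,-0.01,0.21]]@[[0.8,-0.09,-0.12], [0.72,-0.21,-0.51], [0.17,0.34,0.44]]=[[-0.11, 0.02, 0.02], [-0.03, -0.05, -0.07], [0.12, -0.03, -0.05], [-0.05, 0.08, 0.11]]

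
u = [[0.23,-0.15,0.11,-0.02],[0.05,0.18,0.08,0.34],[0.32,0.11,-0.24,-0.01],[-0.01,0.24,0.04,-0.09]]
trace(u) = 0.08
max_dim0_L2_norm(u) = 0.4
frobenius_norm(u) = 0.70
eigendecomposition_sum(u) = [[0.13+0.11j,(-0.06+0.17j),(0.02+0.05j),(-0.03+0.13j)], [(0.03-0.12j),(0.13-0.02j),0.03-0.03j,0.10-0.03j], [0.08+0.02j,0.01+0.09j,0.02+0.02j,0.01+0.07j], [0.01-0.07j,0.07-0.02j,0.01-0.02j,(0.05-0.02j)]] + [[0.13-0.11j, -0.06-0.17j, 0.02-0.05j, -0.03-0.13j], [(0.03+0.12j), (0.13+0.02j), 0.03+0.03j, (0.1+0.03j)], [(0.08-0.02j), (0.01-0.09j), (0.02-0.02j), 0.01-0.07j], [(0.01+0.07j), 0.07+0.02j, (0.01+0.02j), (0.05+0.02j)]] + [[-0.04-0.00j, -0.12+0.00j, 0.08-0.00j, 0.18-0.00j], [(-0.01-0j), (-0.02+0j), (0.01-0j), 0.03-0.00j], [0.16+0.00j, 0.53-0.00j, -0.38+0.00j, -0.81+0.00j], [-0.02-0.00j, (-0.08+0j), (0.06-0j), (0.12-0j)]] + [[0j, (0.08-0j), (-0.02+0j), -0.15+0.00j], [-0.00-0.00j, (-0.06+0j), (0.01-0j), 0.12-0.00j], [-0.01-0.00j, (-0.43+0j), 0.10-0.00j, 0.78-0.00j], [0j, (0.18-0j), -0.04+0.00j, -0.32+0.00j]]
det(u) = 0.01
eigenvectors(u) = [[(-0.71+0j),-0.71-0.00j,(0.21+0j),0.17+0.00j], [(0.24+0.48j),(0.24-0.48j),(0.04+0j),(-0.13+0j)], [-0.33+0.14j,(-0.33-0.14j),(-0.97+0j),-0.90+0.00j], [0.17+0.25j,0.17-0.25j,(0.15+0j),(0.37+0j)]]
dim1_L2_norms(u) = [0.3, 0.4, 0.41, 0.26]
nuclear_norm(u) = 1.34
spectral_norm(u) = 0.43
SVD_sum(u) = [[0.07,0.03,-0.03,0.02],  [0.13,0.06,-0.06,0.04],  [0.32,0.15,-0.14,0.09],  [0.04,0.02,-0.02,0.01]] + [[0.05, -0.09, -0.04, -0.1], [-0.12, 0.20, 0.09, 0.24], [0.04, -0.07, -0.03, -0.08], [-0.03, 0.05, 0.02, 0.06]] + [[0.07, -0.14, 0.09, 0.11],[0.04, -0.08, 0.05, 0.06],[-0.02, 0.05, -0.03, -0.04],[-0.06, 0.12, -0.08, -0.10]] + [[0.04,  0.04,  0.09,  -0.05], [-0.00,  -0.0,  -0.00,  0.00], [-0.01,  -0.01,  -0.03,  0.02], [0.05,  0.05,  0.11,  -0.06]]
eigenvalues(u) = [(0.34+0.09j), (0.34-0.09j), (-0.31+0j), (-0.28+0j)]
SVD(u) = [[-0.20, 0.37, 0.67, 0.61], [-0.37, -0.85, 0.37, -0.0], [-0.90, 0.29, -0.23, -0.22], [-0.10, -0.22, -0.61, 0.76]] @ diag([0.4313996800216243, 0.40269664501531705, 0.31463525831134503, 0.19270283443167305]) @ [[-0.82, -0.37, 0.37, -0.24], [0.35, -0.57, -0.26, -0.7], [0.33, -0.65, 0.42, 0.54], [0.32, 0.34, 0.78, -0.41]]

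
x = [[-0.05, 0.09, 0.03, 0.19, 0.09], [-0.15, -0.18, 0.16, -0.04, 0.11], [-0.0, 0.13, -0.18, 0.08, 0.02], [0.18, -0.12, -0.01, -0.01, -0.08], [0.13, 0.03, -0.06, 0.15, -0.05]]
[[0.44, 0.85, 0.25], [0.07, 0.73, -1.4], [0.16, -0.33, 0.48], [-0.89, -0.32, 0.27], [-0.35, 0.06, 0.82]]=x@[[-2.86, -0.71, 3.03], [3.08, -0.12, 3.8], [1.31, 3.24, 0.41], [-0.01, 2.96, 1.42], [-0.14, 1.79, -2.46]]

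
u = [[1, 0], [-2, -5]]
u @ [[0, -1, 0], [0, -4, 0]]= [[0, -1, 0], [0, 22, 0]]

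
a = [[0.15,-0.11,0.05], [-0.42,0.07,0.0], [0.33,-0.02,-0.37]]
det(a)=0.012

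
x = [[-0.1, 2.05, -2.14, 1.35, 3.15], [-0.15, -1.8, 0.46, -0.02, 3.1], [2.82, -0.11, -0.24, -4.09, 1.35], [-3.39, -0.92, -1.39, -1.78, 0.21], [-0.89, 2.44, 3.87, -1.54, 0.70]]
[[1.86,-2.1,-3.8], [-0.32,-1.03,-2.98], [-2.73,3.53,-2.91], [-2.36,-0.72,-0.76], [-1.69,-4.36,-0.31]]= x @ [[0.26, 0.82, -0.08],[0.16, -0.57, -0.11],[-0.14, -0.65, 0.28],[0.86, -0.42, 0.29],[0.03, -0.53, -1.07]]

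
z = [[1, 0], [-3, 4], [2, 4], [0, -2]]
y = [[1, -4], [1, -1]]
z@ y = [[1, -4], [1, 8], [6, -12], [-2, 2]]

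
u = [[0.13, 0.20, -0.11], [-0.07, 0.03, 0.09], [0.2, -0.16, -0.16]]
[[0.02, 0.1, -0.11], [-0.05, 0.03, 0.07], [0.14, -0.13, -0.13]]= u @ [[0.42, -0.24, -0.13], [-0.24, 0.60, -0.08], [-0.13, -0.08, 0.74]]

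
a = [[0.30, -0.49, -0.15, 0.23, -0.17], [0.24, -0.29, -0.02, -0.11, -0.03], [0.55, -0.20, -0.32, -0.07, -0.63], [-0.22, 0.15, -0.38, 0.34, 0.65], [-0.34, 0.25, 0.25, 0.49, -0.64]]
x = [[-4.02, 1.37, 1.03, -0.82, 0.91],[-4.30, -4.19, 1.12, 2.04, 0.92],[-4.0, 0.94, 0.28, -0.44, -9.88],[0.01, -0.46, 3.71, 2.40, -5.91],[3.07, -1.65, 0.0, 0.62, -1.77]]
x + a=[[-3.72, 0.88, 0.88, -0.59, 0.74], [-4.06, -4.48, 1.10, 1.93, 0.89], [-3.45, 0.74, -0.04, -0.51, -10.51], [-0.21, -0.31, 3.33, 2.74, -5.26], [2.73, -1.40, 0.25, 1.11, -2.41]]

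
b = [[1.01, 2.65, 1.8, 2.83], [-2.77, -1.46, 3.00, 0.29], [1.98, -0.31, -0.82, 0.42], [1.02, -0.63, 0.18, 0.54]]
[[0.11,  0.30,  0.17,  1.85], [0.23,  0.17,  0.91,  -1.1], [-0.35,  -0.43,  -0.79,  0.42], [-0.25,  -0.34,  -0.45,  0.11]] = b @ [[-0.22, -0.32, -0.2, 0.23],[0.09, 0.14, 0.24, 0.38],[-0.09, -0.19, 0.26, 0.01],[0.09, 0.21, -0.26, 0.21]]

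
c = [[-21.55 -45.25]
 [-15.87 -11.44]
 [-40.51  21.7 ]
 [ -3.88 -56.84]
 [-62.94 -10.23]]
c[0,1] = -45.25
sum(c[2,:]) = -18.81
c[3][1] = -56.84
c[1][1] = -11.44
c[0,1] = -45.25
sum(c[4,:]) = -73.17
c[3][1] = -56.84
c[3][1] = -56.84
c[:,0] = [-21.55, -15.87, -40.51, -3.88, -62.94]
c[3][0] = -3.88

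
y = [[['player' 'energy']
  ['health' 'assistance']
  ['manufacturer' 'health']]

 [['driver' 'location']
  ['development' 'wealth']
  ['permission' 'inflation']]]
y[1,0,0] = 'driver'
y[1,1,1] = 'wealth'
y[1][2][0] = 'permission'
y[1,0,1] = 'location'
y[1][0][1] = 'location'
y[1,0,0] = 'driver'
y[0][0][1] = 'energy'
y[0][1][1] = 'assistance'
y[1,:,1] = ['location', 'wealth', 'inflation']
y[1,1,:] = ['development', 'wealth']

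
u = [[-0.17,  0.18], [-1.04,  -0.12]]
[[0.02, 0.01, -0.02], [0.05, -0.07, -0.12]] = u @[[-0.06, 0.05, 0.12],[0.08, 0.12, -0.01]]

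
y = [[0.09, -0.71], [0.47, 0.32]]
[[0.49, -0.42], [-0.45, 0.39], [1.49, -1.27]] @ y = [[-0.15, -0.48], [0.14, 0.44], [-0.46, -1.46]]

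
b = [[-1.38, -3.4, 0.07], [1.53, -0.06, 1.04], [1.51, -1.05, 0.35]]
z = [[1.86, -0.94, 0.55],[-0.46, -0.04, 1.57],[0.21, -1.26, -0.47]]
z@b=[[-3.17, -6.85, -0.65],[2.94, -0.08, 0.48],[-2.93, -0.14, -1.46]]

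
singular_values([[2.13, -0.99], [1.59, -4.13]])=[4.78, 1.51]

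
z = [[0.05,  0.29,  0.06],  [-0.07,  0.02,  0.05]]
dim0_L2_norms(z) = [0.09, 0.29, 0.08]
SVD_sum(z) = [[0.05, 0.29, 0.06],[0.00, 0.02, 0.00]] + [[0.0, -0.00, -0.0], [-0.07, 0.0, 0.05]]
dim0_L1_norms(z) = [0.12, 0.31, 0.11]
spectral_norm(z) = 0.30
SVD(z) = [[-1.00, -0.06], [-0.06, 1.0]] @ diag([0.3008978219841191, 0.08637419015662814]) @ [[-0.15, -0.97, -0.21], [-0.85, 0.02, 0.53]]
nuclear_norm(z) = 0.39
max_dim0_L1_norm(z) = 0.31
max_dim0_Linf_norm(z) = 0.29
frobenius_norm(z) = 0.31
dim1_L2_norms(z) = [0.3, 0.09]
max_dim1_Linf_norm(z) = 0.29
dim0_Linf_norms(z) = [0.07, 0.29, 0.06]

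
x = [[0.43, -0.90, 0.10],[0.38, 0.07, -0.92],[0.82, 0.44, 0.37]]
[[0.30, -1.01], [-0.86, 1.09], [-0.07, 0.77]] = x @ [[-0.25,0.61], [-0.36,1.32], [0.8,-0.83]]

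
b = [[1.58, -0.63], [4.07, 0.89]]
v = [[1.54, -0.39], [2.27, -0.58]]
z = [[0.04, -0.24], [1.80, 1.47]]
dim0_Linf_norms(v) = [2.27, 0.58]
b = z + v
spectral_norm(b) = 4.41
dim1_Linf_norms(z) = [0.24, 1.8]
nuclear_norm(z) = 2.54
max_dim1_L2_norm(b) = 4.17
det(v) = -0.01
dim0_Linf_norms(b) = [4.07, 0.89]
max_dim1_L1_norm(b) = 4.96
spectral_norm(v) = 2.83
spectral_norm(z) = 2.33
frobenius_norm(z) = 2.34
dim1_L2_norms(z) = [0.24, 2.32]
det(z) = 0.49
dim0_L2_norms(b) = [4.37, 1.09]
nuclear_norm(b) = 5.31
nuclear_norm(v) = 2.83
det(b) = 3.97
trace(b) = 2.47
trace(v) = 0.96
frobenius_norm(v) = 2.83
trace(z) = 1.51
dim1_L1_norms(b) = [2.21, 4.96]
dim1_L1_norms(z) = [0.28, 3.27]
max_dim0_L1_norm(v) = 3.81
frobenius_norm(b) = 4.50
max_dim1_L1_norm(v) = 2.85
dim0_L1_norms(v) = [3.81, 0.97]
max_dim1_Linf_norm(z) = 1.8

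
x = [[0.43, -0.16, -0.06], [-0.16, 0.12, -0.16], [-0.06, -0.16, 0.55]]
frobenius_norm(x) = 0.78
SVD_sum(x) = [[0.0, 0.01, -0.03], [0.01, 0.05, -0.17], [-0.03, -0.17, 0.55]] + [[0.43,-0.17,-0.03], [-0.17,0.07,0.01], [-0.03,0.01,0.0]] + [[-0.00,-0.00,-0.00],  [-0.0,-0.0,-0.0],  [-0.0,-0.00,-0.00]]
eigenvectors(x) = [[-0.37, -0.93, -0.06], [-0.88, 0.37, -0.30], [-0.30, 0.06, 0.95]]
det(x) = -0.00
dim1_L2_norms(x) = [0.46, 0.26, 0.58]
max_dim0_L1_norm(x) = 0.77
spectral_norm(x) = 0.60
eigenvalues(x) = [-0.0, 0.5, 0.6]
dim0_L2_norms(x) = [0.46, 0.26, 0.58]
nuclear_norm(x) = 1.10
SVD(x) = [[-0.06, 0.93, 0.37],[-0.3, -0.37, 0.88],[0.95, -0.06, 0.30]] @ diag([0.6033726680197895, 0.4973338158292193, 0.0007064838490089978]) @ [[-0.06,-0.30,0.95], [0.93,-0.37,-0.06], [-0.37,-0.88,-0.30]]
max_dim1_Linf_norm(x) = 0.55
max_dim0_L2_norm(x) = 0.58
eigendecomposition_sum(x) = [[-0.0, -0.00, -0.00], [-0.0, -0.00, -0.0], [-0.00, -0.00, -0.00]] + [[0.43, -0.17, -0.03], [-0.17, 0.07, 0.01], [-0.03, 0.01, 0.0]] + [[0.0, 0.01, -0.03], [0.01, 0.05, -0.17], [-0.03, -0.17, 0.55]]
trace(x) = 1.10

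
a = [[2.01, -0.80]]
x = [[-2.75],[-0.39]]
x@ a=[[-5.53, 2.20], [-0.78, 0.31]]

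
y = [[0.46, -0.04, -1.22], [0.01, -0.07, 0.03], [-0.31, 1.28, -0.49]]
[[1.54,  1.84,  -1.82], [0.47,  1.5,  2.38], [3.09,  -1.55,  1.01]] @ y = [[1.29, -2.52, -0.93], [-0.51, 2.92, -1.69], [1.09, 1.28, -4.31]]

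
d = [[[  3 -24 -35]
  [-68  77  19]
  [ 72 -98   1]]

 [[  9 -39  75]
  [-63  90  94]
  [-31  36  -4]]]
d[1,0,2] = 75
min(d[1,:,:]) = -63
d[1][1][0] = -63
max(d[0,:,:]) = 77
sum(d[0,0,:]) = -56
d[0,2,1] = -98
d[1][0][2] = 75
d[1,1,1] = 90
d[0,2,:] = [72, -98, 1]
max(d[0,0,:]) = 3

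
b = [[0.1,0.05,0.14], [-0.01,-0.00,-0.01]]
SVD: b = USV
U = [[-1.0, 0.07], [0.07, 1.00]]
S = [0.18, 0.0]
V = [[-0.56, -0.28, -0.78], [-0.56, 0.82, 0.1]]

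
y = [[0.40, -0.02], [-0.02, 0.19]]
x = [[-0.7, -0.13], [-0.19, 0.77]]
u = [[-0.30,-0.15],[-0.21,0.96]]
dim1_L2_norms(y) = [0.4, 0.19]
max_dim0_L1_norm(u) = 1.11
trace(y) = 0.59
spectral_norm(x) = 0.80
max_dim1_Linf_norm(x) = 0.77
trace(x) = 0.07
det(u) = -0.32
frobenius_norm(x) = 1.07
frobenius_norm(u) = 1.04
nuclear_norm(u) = 1.31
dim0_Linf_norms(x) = [0.7, 0.77]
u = x + y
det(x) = -0.56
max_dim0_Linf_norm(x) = 0.77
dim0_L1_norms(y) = [0.42, 0.21]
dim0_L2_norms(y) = [0.4, 0.19]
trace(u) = 0.66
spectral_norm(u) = 0.99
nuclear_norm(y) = 0.59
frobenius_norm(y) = 0.44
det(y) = 0.08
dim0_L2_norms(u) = [0.37, 0.97]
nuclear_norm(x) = 1.50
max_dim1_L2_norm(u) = 0.98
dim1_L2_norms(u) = [0.34, 0.98]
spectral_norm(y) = 0.40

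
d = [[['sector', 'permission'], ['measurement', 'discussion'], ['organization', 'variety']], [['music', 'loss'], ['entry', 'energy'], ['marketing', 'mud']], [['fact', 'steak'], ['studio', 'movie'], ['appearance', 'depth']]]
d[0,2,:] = ['organization', 'variety']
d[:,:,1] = [['permission', 'discussion', 'variety'], ['loss', 'energy', 'mud'], ['steak', 'movie', 'depth']]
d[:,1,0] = ['measurement', 'entry', 'studio']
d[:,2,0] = ['organization', 'marketing', 'appearance']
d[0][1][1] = 'discussion'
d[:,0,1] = ['permission', 'loss', 'steak']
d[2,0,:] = ['fact', 'steak']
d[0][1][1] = 'discussion'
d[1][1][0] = 'entry'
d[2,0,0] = 'fact'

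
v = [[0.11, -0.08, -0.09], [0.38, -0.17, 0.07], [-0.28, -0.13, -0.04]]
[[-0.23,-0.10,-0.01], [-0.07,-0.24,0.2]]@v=[[-0.06, 0.04, 0.01], [-0.15, 0.02, -0.02]]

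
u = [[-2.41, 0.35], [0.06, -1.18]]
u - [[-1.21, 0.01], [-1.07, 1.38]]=[[-1.20, 0.34], [1.13, -2.56]]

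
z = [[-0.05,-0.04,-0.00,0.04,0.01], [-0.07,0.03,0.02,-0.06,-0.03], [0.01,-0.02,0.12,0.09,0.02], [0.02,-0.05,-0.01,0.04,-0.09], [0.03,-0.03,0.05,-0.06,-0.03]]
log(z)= [[(-2.57+2.6j),(-0.06+0.8j),0.04-0.07j,(0.11-0.4j),(-0.2-0.24j)], [0.03+1.54j,(-2.57+0.96j),(-0.05-0.28j),(-0.3+0.52j),0.36+0.93j], [(0.16+0.11j),(-0.28-0.21j),-1.98+0.12j,0.48-0.40j,(-0.12-0.55j)], [(0.09-0.12j),-0.18+0.55j,-0.26-0.29j,-2.20+0.92j,(0.04+1.3j)], [-0.15-0.59j,(0.2+0.56j),(0.26-0.35j),0.26+1.23j,(-2.42+1.68j)]]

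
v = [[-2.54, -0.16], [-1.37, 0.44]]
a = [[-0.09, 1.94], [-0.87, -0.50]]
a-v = [[2.45, 2.10], [0.5, -0.94]]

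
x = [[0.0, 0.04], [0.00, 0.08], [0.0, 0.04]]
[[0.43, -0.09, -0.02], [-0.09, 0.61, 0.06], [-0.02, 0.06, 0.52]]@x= [[0.00, 0.01], [0.0, 0.05], [0.0, 0.02]]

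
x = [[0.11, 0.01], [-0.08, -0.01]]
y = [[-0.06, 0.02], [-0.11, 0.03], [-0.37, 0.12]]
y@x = [[-0.01, -0.00], [-0.01, -0.00], [-0.05, -0.00]]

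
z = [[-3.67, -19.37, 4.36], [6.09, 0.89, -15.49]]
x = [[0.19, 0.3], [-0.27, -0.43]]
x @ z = [[1.13, -3.41, -3.82], [-1.63, 4.85, 5.48]]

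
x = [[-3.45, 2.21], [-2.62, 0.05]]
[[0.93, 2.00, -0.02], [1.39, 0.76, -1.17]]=x @ [[-0.54, -0.28, 0.46],[-0.42, 0.47, 0.71]]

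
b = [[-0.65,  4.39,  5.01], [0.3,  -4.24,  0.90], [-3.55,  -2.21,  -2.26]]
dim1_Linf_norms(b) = [5.01, 4.24, 3.55]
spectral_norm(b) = 7.82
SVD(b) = [[0.82, 0.02, -0.57],  [-0.35, -0.78, -0.53],  [-0.45, 0.63, -0.63]] @ diag([7.820839038292892, 3.7683789676201322, 3.30155973647489]) @ [[0.12, 0.78, 0.62], [-0.66, 0.53, -0.53], [0.74, 0.34, -0.58]]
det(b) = -97.30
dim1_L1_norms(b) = [10.05, 5.44, 8.02]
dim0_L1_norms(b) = [4.5, 10.84, 8.17]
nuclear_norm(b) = 14.89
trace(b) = -7.15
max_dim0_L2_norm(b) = 6.49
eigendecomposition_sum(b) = [[(-0.09+2.1j),  (0.56+1.8j),  (2.63+0.61j)], [-0.14+0.26j,  (-0.04+0.26j),  0.29+0.24j], [-1.70-0.55j,  -1.60+0.05j,  -1.09+2.02j]] + [[(-0.09-2.1j), 0.56-1.80j, (2.63-0.61j)], [(-0.14-0.26j), (-0.04-0.26j), 0.29-0.24j], [(-1.7+0.55j), -1.60-0.05j, -1.09-2.02j]] + [[-0.46-0.00j, (3.27-0j), -0.25-0.00j],[(0.59+0j), -4.15+0.00j, (0.32+0j)],[(-0.14-0j), (1-0j), (-0.08-0j)]]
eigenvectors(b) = [[(0.76+0j), (0.76-0j), (-0.61+0j)], [(0.09+0.05j), 0.09-0.05j, 0.77+0.00j], [(-0.17+0.62j), -0.17-0.62j, -0.19+0.00j]]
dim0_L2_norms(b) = [3.62, 6.49, 5.57]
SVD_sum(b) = [[0.80, 4.99, 3.97],[-0.34, -2.10, -1.67],[-0.44, -2.76, -2.20]] + [[-0.05, 0.04, -0.04], [1.93, -1.55, 1.56], [-1.56, 1.26, -1.27]] + [[-1.4, -0.64, 1.09], [-1.29, -0.59, 1.0], [-1.54, -0.71, 1.20]]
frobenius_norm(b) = 9.29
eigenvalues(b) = [(-1.23+4.38j), (-1.23-4.38j), (-4.69+0j)]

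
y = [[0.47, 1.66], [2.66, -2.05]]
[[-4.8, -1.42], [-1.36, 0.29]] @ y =[[-6.03, -5.06], [0.13, -2.85]]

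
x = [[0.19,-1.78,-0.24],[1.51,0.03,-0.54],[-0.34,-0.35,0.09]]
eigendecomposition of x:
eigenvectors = [[-0.72+0.00j, (-0.72-0j), (0.34+0j)], [0.65j, -0.65j, -0.09+0.00j], [(-0.14-0.16j), -0.14+0.16j, (0.94+0j)]]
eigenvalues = [(0.15+1.56j), (0.15-1.56j), 0j]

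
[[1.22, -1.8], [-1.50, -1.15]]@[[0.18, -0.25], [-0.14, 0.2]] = [[0.47, -0.66], [-0.11, 0.15]]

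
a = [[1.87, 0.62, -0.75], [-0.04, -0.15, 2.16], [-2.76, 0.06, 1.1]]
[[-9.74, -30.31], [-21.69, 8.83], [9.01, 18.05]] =a@[[-7.6, -6.31],[-5.57, -27.35],[-10.57, 2.07]]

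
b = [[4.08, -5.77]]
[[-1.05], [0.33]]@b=[[-4.28,6.06], [1.35,-1.90]]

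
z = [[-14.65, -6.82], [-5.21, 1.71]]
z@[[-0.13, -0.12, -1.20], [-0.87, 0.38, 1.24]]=[[7.84, -0.83, 9.12], [-0.81, 1.27, 8.37]]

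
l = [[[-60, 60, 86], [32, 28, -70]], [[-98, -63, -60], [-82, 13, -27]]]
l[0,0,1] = 60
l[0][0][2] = 86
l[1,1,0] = -82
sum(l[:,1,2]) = -97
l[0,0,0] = -60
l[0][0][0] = -60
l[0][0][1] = 60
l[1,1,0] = -82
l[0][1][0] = 32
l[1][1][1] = 13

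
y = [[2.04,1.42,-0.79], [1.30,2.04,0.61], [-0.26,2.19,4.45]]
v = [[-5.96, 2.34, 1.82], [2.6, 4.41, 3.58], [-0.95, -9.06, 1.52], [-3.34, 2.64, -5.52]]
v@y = [[-9.59, 0.30, 14.23], [10.11, 20.53, 16.57], [-14.11, -16.5, 1.99], [-1.95, -11.45, -20.31]]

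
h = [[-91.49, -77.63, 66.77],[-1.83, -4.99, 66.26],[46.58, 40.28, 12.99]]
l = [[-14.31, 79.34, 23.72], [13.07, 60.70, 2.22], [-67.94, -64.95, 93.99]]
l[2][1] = -64.95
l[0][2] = 23.72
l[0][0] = -14.31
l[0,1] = 79.34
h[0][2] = 66.77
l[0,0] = -14.31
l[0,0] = -14.31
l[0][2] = 23.72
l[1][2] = 2.22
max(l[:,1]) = 79.34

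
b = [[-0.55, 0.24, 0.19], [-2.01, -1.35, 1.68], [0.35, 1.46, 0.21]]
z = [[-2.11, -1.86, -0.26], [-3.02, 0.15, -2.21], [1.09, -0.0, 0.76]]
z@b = [[4.81,  1.63,  -3.58], [0.59,  -4.15,  -0.79], [-0.33,  1.37,  0.37]]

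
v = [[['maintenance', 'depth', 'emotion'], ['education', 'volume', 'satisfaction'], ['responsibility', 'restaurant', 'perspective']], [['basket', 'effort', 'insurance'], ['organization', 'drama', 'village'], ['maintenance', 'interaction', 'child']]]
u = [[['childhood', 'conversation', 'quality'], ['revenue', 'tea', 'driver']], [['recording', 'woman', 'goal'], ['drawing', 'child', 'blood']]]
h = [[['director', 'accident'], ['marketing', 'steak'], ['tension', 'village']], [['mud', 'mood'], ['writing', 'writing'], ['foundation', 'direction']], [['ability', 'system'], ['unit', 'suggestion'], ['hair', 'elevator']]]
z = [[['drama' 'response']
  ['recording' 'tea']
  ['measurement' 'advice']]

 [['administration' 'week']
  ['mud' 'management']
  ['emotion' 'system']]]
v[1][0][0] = 'basket'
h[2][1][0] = 'unit'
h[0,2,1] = 'village'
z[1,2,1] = 'system'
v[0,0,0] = 'maintenance'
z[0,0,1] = 'response'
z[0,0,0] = 'drama'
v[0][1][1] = 'volume'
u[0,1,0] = 'revenue'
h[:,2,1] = ['village', 'direction', 'elevator']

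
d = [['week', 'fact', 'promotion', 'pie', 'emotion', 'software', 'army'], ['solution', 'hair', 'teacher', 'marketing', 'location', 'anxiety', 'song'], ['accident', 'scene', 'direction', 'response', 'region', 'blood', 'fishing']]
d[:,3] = ['pie', 'marketing', 'response']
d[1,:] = ['solution', 'hair', 'teacher', 'marketing', 'location', 'anxiety', 'song']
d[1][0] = 'solution'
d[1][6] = 'song'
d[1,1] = 'hair'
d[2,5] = 'blood'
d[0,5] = 'software'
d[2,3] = 'response'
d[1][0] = 'solution'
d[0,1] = 'fact'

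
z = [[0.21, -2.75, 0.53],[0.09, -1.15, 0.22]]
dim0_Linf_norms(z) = [0.21, 2.75, 0.53]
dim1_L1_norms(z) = [3.49, 1.46]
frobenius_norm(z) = 3.04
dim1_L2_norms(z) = [2.81, 1.17]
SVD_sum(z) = [[0.21, -2.75, 0.53], [0.09, -1.15, 0.22]] + [[-0.0,  0.0,  0.00], [0.0,  -0.00,  -0.00]]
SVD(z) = [[-0.92, -0.39], [-0.39, 0.92]] @ diag([3.044091602914162, 0.0025125818365874008]) @ [[-0.08, 0.98, -0.19],[0.81, -0.05, -0.59]]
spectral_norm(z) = 3.04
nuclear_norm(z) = 3.05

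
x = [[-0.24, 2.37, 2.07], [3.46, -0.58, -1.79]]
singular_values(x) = [4.39, 2.49]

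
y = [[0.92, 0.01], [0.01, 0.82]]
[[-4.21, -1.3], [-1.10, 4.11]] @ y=[[-3.89, -1.11], [-0.97, 3.36]]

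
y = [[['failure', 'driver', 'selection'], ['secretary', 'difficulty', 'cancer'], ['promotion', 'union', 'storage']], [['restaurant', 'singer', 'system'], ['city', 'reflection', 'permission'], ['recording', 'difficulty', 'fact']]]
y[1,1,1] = 'reflection'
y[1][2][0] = 'recording'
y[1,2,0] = 'recording'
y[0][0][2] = 'selection'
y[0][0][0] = 'failure'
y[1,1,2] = 'permission'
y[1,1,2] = 'permission'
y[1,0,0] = 'restaurant'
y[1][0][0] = 'restaurant'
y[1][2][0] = 'recording'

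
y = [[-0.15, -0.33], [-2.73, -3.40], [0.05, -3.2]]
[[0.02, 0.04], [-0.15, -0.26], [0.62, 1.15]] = y @ [[0.29, 0.53],  [-0.19, -0.35]]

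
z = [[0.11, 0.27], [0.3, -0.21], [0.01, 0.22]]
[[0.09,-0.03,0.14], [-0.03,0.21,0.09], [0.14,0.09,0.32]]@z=[[0.00,0.06], [0.06,-0.03], [0.05,0.09]]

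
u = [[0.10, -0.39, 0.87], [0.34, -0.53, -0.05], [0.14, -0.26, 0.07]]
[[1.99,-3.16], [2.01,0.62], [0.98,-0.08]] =u@[[5.35, 1.06],[-0.50, -0.13],[1.45, -3.81]]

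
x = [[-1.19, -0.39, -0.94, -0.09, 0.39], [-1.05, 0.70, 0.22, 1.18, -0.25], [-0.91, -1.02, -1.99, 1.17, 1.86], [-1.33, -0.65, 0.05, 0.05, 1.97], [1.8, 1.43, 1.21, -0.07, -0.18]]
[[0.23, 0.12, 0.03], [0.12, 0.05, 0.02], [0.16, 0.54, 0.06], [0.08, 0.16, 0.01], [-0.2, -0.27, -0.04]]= x @ [[-0.13,0.01,-0.01], [0.13,-0.11,0.00], [-0.13,-0.09,-0.02], [-0.07,0.14,0.01], [-0.0,0.05,0.00]]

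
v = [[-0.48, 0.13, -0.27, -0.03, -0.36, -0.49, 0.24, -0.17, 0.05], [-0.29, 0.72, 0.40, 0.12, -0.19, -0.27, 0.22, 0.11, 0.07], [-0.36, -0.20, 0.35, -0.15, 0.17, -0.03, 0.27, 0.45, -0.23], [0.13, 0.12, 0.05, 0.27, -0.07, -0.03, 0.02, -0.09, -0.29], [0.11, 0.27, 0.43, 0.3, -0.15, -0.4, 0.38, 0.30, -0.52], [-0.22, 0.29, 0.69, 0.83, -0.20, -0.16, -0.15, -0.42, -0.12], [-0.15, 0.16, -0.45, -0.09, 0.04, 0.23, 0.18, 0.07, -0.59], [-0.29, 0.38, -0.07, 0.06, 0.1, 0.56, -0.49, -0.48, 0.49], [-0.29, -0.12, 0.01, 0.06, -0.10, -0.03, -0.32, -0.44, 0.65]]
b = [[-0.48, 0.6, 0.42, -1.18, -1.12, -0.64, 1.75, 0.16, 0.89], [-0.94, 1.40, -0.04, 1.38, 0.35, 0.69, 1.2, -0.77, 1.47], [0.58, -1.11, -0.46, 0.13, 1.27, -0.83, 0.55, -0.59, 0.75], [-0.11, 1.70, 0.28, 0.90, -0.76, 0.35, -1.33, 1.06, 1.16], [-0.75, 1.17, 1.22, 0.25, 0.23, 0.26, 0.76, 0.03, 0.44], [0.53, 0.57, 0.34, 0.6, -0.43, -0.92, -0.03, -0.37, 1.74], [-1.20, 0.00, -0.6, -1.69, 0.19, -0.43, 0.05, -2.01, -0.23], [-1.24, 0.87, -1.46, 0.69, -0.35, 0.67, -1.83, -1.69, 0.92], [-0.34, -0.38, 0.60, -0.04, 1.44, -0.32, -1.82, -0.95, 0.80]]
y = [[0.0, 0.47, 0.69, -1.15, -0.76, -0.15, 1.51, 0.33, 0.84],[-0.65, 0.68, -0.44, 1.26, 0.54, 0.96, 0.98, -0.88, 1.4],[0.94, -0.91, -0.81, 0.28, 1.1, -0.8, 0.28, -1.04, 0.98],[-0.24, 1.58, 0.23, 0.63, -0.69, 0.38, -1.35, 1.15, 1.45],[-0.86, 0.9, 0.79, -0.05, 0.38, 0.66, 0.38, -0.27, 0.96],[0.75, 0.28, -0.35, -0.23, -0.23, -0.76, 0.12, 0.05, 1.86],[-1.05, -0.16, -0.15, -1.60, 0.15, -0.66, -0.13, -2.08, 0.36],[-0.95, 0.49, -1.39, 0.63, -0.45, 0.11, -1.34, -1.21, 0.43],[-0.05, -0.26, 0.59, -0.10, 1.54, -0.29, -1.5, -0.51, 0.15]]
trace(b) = -0.17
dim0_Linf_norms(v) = [0.48, 0.72, 0.69, 0.83, 0.36, 0.56, 0.49, 0.48, 0.65]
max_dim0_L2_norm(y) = 3.23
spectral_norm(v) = 1.70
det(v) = -0.00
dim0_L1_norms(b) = [6.17, 7.8, 5.42, 6.86, 6.14, 5.11, 9.32, 7.63, 8.4]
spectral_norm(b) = 4.60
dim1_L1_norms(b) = [7.24, 8.24, 6.27, 7.65, 5.11, 5.53, 6.4, 9.72, 6.69]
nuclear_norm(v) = 6.49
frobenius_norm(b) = 8.37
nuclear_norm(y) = 18.40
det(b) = -23.17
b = y + v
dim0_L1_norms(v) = [2.32, 2.39, 2.72, 1.91, 1.38, 2.2, 2.27, 2.53, 3.01]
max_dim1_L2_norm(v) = 1.26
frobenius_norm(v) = 2.83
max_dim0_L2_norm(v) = 1.2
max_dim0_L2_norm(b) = 3.72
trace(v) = 0.90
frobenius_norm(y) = 7.65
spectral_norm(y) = 3.80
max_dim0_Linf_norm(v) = 0.83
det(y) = -0.00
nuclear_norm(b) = 20.81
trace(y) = -1.07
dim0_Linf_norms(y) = [1.05, 1.58, 1.39, 1.6, 1.54, 0.96, 1.51, 2.08, 1.86]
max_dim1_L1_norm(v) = 3.08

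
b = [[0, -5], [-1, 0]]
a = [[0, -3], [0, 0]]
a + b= [[0, -8], [-1, 0]]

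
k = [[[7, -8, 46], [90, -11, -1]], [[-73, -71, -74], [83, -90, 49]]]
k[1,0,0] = -73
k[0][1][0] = 90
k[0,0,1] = -8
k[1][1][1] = -90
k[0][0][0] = 7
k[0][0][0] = 7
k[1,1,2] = 49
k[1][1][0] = 83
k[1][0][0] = -73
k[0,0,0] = 7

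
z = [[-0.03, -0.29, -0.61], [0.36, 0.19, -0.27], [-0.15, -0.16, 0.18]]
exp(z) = [[0.97, -0.26, -0.62], [0.42, 1.18, -0.45], [-0.2, -0.17, 1.28]]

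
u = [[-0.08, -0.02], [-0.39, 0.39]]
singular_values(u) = [0.55, 0.07]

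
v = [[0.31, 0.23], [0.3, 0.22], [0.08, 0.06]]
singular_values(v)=[0.55, 0.0]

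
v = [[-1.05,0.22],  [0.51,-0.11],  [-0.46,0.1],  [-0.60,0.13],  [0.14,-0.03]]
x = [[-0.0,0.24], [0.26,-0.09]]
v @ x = [[0.06,-0.27],[-0.03,0.13],[0.03,-0.12],[0.03,-0.16],[-0.01,0.04]]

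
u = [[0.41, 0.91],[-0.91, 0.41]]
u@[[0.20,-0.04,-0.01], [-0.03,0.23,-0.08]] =[[0.05, 0.19, -0.08], [-0.19, 0.13, -0.02]]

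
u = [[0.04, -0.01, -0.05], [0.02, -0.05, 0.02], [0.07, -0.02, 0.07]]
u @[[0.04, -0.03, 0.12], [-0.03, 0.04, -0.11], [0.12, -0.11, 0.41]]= [[-0.0, 0.0, -0.01], [0.0, -0.00, 0.02], [0.01, -0.01, 0.04]]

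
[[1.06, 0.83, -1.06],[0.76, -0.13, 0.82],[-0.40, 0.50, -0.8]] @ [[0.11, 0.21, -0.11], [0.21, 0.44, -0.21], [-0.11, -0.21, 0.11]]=[[0.41, 0.81, -0.41], [-0.03, -0.07, 0.03], [0.15, 0.3, -0.15]]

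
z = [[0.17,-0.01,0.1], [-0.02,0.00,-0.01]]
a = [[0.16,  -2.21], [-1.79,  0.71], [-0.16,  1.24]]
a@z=[[0.07,-0.0,0.04], [-0.32,0.02,-0.19], [-0.05,0.00,-0.03]]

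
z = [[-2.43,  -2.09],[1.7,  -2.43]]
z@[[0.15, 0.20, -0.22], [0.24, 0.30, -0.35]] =[[-0.87, -1.11, 1.27], [-0.33, -0.39, 0.48]]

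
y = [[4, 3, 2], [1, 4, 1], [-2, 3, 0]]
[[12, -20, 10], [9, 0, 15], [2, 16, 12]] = y@ [[2, -5, 0], [2, 2, 4], [-1, -3, -1]]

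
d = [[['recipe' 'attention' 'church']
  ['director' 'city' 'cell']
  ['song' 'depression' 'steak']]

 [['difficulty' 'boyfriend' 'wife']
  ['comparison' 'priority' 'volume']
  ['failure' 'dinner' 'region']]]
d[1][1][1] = 'priority'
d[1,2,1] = 'dinner'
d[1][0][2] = 'wife'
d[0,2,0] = 'song'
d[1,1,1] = 'priority'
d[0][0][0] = 'recipe'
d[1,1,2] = 'volume'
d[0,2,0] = 'song'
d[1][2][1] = 'dinner'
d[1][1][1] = 'priority'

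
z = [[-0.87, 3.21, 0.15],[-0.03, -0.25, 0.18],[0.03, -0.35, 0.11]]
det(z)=-0.000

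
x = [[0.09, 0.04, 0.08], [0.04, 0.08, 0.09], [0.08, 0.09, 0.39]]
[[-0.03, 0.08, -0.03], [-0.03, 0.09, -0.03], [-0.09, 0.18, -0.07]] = x @ [[-0.08, 0.43, -0.13], [-0.18, 0.70, -0.23], [-0.17, 0.2, -0.1]]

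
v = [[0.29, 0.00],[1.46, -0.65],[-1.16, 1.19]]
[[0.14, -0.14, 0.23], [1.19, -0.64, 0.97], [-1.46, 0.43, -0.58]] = v @ [[0.47, -0.49, 0.79], [-0.77, -0.12, 0.28]]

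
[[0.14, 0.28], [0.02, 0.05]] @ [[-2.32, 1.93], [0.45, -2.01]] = [[-0.20, -0.29], [-0.02, -0.06]]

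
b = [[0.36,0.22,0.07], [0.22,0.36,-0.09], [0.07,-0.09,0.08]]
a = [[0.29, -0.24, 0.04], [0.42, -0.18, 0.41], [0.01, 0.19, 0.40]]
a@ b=[[0.05, -0.03, 0.05], [0.14, -0.01, 0.08], [0.07, 0.03, 0.02]]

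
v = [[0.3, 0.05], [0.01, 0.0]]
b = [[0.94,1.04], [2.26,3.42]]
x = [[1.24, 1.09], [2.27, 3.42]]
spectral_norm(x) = 4.41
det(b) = 0.86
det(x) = 1.77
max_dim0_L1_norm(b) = 4.46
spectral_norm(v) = 0.30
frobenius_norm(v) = 0.30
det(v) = -0.00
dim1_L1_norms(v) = [0.35, 0.01]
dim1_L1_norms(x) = [2.33, 5.69]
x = b + v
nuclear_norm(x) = 4.81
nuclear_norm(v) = 0.31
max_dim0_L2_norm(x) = 3.59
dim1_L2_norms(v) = [0.3, 0.01]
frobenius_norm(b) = 4.33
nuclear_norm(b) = 4.53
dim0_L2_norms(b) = [2.45, 3.57]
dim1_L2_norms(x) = [1.65, 4.1]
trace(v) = 0.30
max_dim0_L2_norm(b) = 3.57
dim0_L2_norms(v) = [0.3, 0.05]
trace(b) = 4.36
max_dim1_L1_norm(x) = 5.69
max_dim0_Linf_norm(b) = 3.42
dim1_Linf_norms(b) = [1.04, 3.42]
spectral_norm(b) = 4.33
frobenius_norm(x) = 4.42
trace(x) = 4.66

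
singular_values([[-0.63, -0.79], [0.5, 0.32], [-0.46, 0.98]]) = [1.32, 0.9]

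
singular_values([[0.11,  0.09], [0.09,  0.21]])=[0.26, 0.06]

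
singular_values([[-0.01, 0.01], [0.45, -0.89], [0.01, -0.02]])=[1.0, 0.0]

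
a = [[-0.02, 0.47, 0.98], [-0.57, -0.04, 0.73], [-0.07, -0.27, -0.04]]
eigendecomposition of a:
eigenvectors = [[(0.24-0.6j), 0.24+0.60j, 0.74+0.00j], [0.71+0.00j, 0.71-0.00j, (-0.53+0j)], [0.09+0.26j, (0.09-0.26j), (0.41+0j)]]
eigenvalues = [(-0.14+0.75j), (-0.14-0.75j), (0.19+0j)]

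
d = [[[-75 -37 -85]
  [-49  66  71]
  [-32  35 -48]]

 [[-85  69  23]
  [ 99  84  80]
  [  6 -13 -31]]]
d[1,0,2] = 23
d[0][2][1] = 35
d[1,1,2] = 80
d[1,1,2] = 80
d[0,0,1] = -37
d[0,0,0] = -75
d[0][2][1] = 35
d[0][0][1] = -37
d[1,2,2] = -31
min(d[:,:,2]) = -85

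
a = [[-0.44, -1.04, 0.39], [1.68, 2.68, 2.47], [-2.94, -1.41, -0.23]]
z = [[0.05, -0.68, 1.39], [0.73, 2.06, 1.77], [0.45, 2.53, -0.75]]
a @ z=[[-0.61,-0.86,-2.74], [3.15,10.63,5.23], [-1.28,-1.49,-6.41]]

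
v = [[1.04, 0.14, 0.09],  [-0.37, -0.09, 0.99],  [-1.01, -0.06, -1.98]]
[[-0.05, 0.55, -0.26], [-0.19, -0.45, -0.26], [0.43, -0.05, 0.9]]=v @ [[-0.00, 0.50, -0.26],  [-0.24, 0.34, 0.30],  [-0.21, -0.24, -0.33]]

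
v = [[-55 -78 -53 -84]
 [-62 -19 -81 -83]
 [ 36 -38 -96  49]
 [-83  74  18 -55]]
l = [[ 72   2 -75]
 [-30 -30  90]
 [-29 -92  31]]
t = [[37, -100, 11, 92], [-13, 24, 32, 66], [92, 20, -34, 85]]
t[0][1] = -100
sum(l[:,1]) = -120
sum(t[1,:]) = 109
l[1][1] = -30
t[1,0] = -13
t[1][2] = 32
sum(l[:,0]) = 13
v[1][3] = -83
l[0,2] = -75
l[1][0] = -30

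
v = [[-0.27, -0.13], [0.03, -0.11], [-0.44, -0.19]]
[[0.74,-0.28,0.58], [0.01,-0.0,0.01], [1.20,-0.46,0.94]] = v @ [[-2.4, 0.92, -1.88],[-0.74, 0.28, -0.58]]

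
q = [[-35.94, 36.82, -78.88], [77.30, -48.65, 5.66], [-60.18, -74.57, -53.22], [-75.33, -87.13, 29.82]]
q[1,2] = 5.66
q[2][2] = -53.22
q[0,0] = -35.94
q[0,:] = [-35.94, 36.82, -78.88]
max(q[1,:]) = 77.3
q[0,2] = -78.88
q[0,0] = -35.94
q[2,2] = -53.22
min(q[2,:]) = -74.57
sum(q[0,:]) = -78.0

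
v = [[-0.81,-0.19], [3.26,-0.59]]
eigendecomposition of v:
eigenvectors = [[(0.03-0.23j), 0.03+0.23j],[-0.97+0.00j, (-0.97-0j)]]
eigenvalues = [(-0.7+0.78j), (-0.7-0.78j)]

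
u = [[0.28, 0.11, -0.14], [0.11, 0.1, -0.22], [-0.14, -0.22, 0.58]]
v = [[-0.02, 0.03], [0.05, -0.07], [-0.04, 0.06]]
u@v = [[0.01, -0.01],[0.01, -0.02],[-0.03, 0.05]]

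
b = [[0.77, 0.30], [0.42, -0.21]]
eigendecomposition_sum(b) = [[0.80, 0.22], [0.31, 0.08]] + [[-0.03,0.08], [0.11,-0.29]]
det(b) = -0.29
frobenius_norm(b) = 0.95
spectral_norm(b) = 0.89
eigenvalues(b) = [0.89, -0.33]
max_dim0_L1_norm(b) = 1.19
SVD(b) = [[-0.91, -0.41], [-0.41, 0.91]] @ diag([0.8943860258079376, 0.3216731832768833]) @ [[-0.98, -0.21],[0.21, -0.98]]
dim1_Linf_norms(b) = [0.77, 0.42]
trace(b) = 0.56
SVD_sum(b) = [[0.8, 0.17], [0.36, 0.08]] + [[-0.03,0.13], [0.06,-0.29]]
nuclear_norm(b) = 1.22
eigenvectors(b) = [[0.93, -0.26], [0.36, 0.96]]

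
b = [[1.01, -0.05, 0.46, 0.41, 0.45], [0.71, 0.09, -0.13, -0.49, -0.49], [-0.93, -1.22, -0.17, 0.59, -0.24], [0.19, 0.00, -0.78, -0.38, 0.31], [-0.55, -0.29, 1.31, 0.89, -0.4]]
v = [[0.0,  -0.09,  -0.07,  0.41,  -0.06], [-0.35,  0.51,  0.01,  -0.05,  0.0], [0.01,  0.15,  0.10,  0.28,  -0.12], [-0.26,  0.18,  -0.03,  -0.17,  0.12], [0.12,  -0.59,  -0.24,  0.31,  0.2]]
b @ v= [[-0.03, -0.24, -0.15, 0.62, 0.02], [0.04, 0.16, 0.07, 0.18, -0.18], [0.24, -0.32, 0.08, -0.54, 0.10], [0.13, -0.39, -0.15, 0.02, 0.10], [-0.16, 0.49, 0.24, -0.12, -0.1]]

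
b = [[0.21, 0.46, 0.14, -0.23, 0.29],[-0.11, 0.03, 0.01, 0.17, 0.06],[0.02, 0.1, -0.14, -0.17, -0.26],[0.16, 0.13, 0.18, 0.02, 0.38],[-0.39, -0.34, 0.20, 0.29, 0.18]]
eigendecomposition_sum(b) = [[(0.13+0.18j),0.21-0.07j,(0.06-0.02j),(-0.16-0.05j),(0.11+0j)], [-0.02-0.03j,-0.04+0.01j,-0.01+0.00j,(0.03+0.01j),-0.02-0.00j], [(-0.09+0.01j),(-0.02+0.09j),(-0+0.03j),0.06-0.05j,(-0.03+0.04j)], [(0.18+0.05j),(0.1-0.16j),0.03-0.05j,-0.14+0.05j,0.08-0.05j], [(-0.08+0.08j),(0.05+0.1j),0.02+0.03j,0.01-0.08j,(0.01+0.05j)]] + [[(0.13-0.18j), 0.21+0.07j, 0.06+0.02j, (-0.16+0.05j), 0.11-0.00j],  [-0.02+0.03j, -0.04-0.01j, (-0.01-0j), (0.03-0.01j), (-0.02+0j)],  [(-0.09-0.01j), (-0.02-0.09j), -0.00-0.03j, (0.06+0.05j), -0.03-0.04j],  [0.18-0.05j, (0.1+0.16j), (0.03+0.05j), (-0.14-0.05j), (0.08+0.05j)],  [(-0.08-0.08j), (0.05-0.1j), (0.02-0.03j), 0.01+0.08j, (0.01-0.05j)]] + [[(-0.03+0.04j), 0.02+0.09j, 0.01-0.03j, (0.05-0.05j), (0.04-0.03j)], [(-0.03+0.07j), 0.05+0.13j, (0.01-0.05j), 0.06-0.07j, 0.05-0.05j], [(0.1-0.05j), (0.07-0.2j), -0.07+0.04j, (-0.14+0.03j), -0.10+0.00j], [-0.10+0.07j, -0.04+0.23j, 0.06-0.06j, (0.15-0.06j), 0.11-0.03j], [(-0.12-0.05j), (-0.22+0.09j), 0.08+0.03j, (0.13+0.1j), 0.08+0.09j]] + [[(-0.03-0.04j),0.02-0.09j,(0.01+0.03j),(0.05+0.05j),0.04+0.03j], [-0.03-0.07j,(0.05-0.13j),(0.01+0.05j),0.06+0.07j,0.05+0.05j], [0.10+0.05j,(0.07+0.2j),(-0.07-0.04j),-0.14-0.03j,-0.10-0.00j], [(-0.1-0.07j),(-0.04-0.23j),(0.06+0.06j),0.15+0.06j,(0.11+0.03j)], [(-0.12+0.05j),(-0.22-0.09j),0.08-0.03j,(0.13-0.1j),0.08-0.09j]] + [[0j, -0.00+0.00j, (-0+0j), -0.00+0.00j, (-0+0j)], [0.00+0.00j, (-0+0j), -0.00+0.00j, (-0+0j), -0.00+0.00j], [0j, -0.00+0.00j, -0.00+0.00j, -0.00+0.00j, -0.00+0.00j], [0j, (-0+0j), (-0+0j), (-0+0j), -0.00+0.00j], [(-0-0j), 0.00-0.00j, 0.00-0.00j, -0j, 0.00-0.00j]]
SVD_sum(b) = [[0.31, 0.4, -0.00, -0.26, 0.10], [-0.06, -0.07, 0.00, 0.05, -0.02], [0.06, 0.08, -0.00, -0.05, 0.02], [0.13, 0.16, -0.0, -0.11, 0.04], [-0.29, -0.38, 0.0, 0.25, -0.09]] + [[-0.02, 0.01, 0.12, 0.07, 0.20], [-0.01, 0.00, 0.05, 0.03, 0.09], [0.03, -0.01, -0.16, -0.09, -0.27], [-0.03, 0.02, 0.19, 0.11, 0.33], [-0.03, 0.01, 0.17, 0.09, 0.28]] + [[-0.08, 0.06, 0.01, -0.01, -0.01], [-0.06, 0.05, 0.01, -0.01, -0.01], [-0.06, 0.05, 0.01, -0.01, -0.01], [0.07, -0.05, -0.01, 0.01, 0.01], [-0.06, 0.04, 0.01, -0.01, -0.01]] + [[-0.00, -0.01, 0.01, -0.02, 0.00], [0.02, 0.05, -0.05, 0.10, -0.00], [-0.0, -0.01, 0.01, -0.02, 0.0], [0.00, 0.00, -0.00, 0.01, -0.00], [-0.01, -0.02, 0.02, -0.04, 0.00]] + [[0.0,  0.0,  0.00,  0.00,  -0.00], [-0.0,  -0.0,  -0.0,  -0.0,  0.0], [-0.0,  -0.0,  -0.0,  -0.00,  0.0], [-0.0,  -0.0,  -0.0,  -0.0,  0.0], [-0.00,  -0.0,  -0.00,  -0.0,  0.00]]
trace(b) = 0.30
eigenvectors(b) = [[(0.67+0j),(0.67-0j),(0.03-0.22j),0.03+0.22j,(-0.25+0j)], [-0.12+0.00j,-0.12-0.00j,-0.32j,0.00+0.32j,(-0.12+0j)], [-0.16+0.24j,(-0.16-0.24j),-0.33+0.36j,(-0.33-0.36j),-0.76+0.00j], [0.47-0.35j,(0.47+0.35j),0.29-0.46j,(0.29+0.46j),(-0.28+0j)], [0.05+0.33j,(0.05-0.33j),0.56+0.00j,(0.56-0j),(0.52+0j)]]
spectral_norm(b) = 0.85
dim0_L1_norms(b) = [0.89, 1.06, 0.67, 0.88, 1.17]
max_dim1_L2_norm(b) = 0.65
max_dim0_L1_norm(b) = 1.17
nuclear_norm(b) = 1.85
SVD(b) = [[-0.69, -0.36, -0.54, 0.2, -0.25],[0.12, -0.16, -0.42, -0.88, 0.11],[-0.13, 0.48, -0.42, 0.19, 0.73],[-0.27, -0.59, 0.44, -0.06, 0.61],[0.64, -0.51, -0.39, 0.39, 0.13]] @ diag([0.8459735885922952, 0.675372890499473, 0.19006326502645232, 0.1427435151904841, 0.0006247729265696065]) @ [[-0.54,-0.69,0.00,0.45,-0.17], [0.08,-0.04,-0.49,-0.28,-0.82], [0.79,-0.59,-0.1,0.10,0.14], [-0.15,-0.41,0.42,-0.79,0.02], [-0.25,-0.12,-0.76,-0.28,0.52]]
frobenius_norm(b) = 1.11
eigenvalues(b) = [(-0.04+0.32j), (-0.04-0.32j), (0.19+0.24j), (0.19-0.24j), (-0+0j)]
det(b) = -0.00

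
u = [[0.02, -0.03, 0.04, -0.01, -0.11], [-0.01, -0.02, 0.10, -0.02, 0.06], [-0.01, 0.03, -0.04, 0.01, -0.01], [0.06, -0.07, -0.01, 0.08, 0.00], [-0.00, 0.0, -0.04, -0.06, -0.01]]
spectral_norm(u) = 0.14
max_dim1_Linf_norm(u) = 0.11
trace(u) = 0.03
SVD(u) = [[-0.59,-0.1,0.79,-0.09,-0.12],[0.54,-0.68,0.26,0.12,-0.41],[-0.06,0.34,-0.17,-0.36,-0.85],[-0.6,-0.51,-0.51,0.3,-0.19],[0.05,0.40,0.15,0.87,-0.24]] @ diag([0.13751005250843745, 0.13230115910479368, 0.1160469623773007, 0.05309288661209969, 0.001279325154496644]) @ [[-0.38, 0.34, 0.27, -0.41, 0.71], [-0.22, 0.47, -0.73, -0.35, -0.28], [-0.13, 0.01, 0.55, -0.55, -0.61], [0.35, -0.6, -0.28, -0.62, 0.23], [-0.81, -0.55, -0.14, 0.11, -0.06]]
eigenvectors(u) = [[(-0.36+0j), 0.31+0.00j, (-0.78+0j), (-0.78-0j), -0.81+0.00j], [(0.28+0j), 0.80+0.00j, 0.00+0.03j, -0.03j, -0.55+0.00j], [0.00+0.00j, -0.46+0.00j, (0.08-0.16j), (0.08+0.16j), (-0.16+0j)], [(-0.82+0j), (0.19+0j), (0.35+0.27j), 0.35-0.27j, (0.11+0j)], [(0.35+0j), (-0.08+0j), -0.18+0.37j, -0.18-0.37j, -0.04+0.00j]]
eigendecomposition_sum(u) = [[(0.02-0j),  (-0.02-0j),  -0.00+0.00j,  (0.03-0j),  -0.02+0.00j],[(-0.01+0j),  (0.01+0j),  -0j,  -0.02+0.00j,  (0.02-0j)],[(-0+0j),  0j,  0.00-0.00j,  (-0+0j),  0.00-0.00j],[(0.04-0j),  -0.04-0.00j,  -0.01+0.00j,  0.07-0.00j,  -0.05+0.00j],[-0.02+0.00j,  (0.02+0j),  0.00-0.00j,  (-0.03+0j),  0.02-0.00j]] + [[0.00-0.00j,(-0.01+0j),0.04-0.00j,-0j,(0.02-0j)], [0.00-0.00j,-0.03+0.00j,(0.1-0j),0.00-0.00j,0.04-0.00j], [(-0+0j),(0.02-0j),-0.06+0.00j,-0.00+0.00j,(-0.02+0j)], [-0j,(-0.01+0j),(0.02-0j),-0j,(0.01-0j)], [(-0+0j),-0j,-0.01+0.00j,(-0+0j),(-0+0j)]] + [[(-0+0.02j), -0.02j, -0.04j, (-0.02-0.02j), (-0.05-0j)], [0.00-0.00j, (-0+0j), (-0+0j), (-0+0j), 0.00+0.00j], [-0.00-0.00j, 0j, (0.01+0j), 0.01-0.00j, (0.01-0.01j)], [(0.01-0.01j), (-0.01+0.01j), -0.01+0.02j, 0.00+0.02j, (0.02+0.02j)], [(0.01+0.01j), -0.01-0.01j, (-0.02-0.01j), (-0.01+0.01j), -0.01+0.02j]] + [[(-0-0.02j), 0.00+0.02j, 0.04j, (-0.02+0.02j), -0.05+0.00j],[0j, (-0-0j), (-0-0j), -0.00-0.00j, -0j],[-0.00+0.00j, 0.00-0.00j, (0.01-0j), (0.01+0j), (0.01+0.01j)],[(0.01+0.01j), (-0.01-0.01j), (-0.01-0.02j), 0.00-0.02j, 0.02-0.02j],[(0.01-0.01j), -0.01+0.01j, -0.02+0.01j, -0.01-0.01j, (-0.01-0.02j)]] + [[0.00+0.00j, 0.00-0.00j, 0.00-0.00j, 0.00-0.00j, 0j], [0.00+0.00j, 0.00-0.00j, -0j, -0j, 0j], [0.00+0.00j, 0.00-0.00j, -0j, -0j, 0.00+0.00j], [(-0-0j), -0.00+0.00j, (-0+0j), (-0+0j), -0.00-0.00j], [0j, -0j, -0j, 0.00-0.00j, 0.00+0.00j]]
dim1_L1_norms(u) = [0.21, 0.21, 0.1, 0.22, 0.11]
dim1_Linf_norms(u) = [0.11, 0.1, 0.04, 0.08, 0.06]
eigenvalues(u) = [(0.13+0j), (-0.09+0j), (-0.01+0.06j), (-0.01-0.06j), 0j]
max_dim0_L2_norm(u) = 0.13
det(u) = -0.00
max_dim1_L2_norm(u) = 0.12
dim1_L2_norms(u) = [0.12, 0.12, 0.05, 0.12, 0.07]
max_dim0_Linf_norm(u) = 0.11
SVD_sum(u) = [[0.03, -0.03, -0.02, 0.03, -0.06],  [-0.03, 0.03, 0.02, -0.03, 0.05],  [0.0, -0.00, -0.0, 0.00, -0.01],  [0.03, -0.03, -0.02, 0.03, -0.06],  [-0.0, 0.00, 0.00, -0.0, 0.0]] + [[0.0,-0.01,0.01,0.00,0.00], [0.02,-0.04,0.06,0.03,0.02], [-0.01,0.02,-0.03,-0.02,-0.01], [0.01,-0.03,0.05,0.02,0.02], [-0.01,0.02,-0.04,-0.02,-0.01]] + [[-0.01,0.00,0.05,-0.05,-0.06], [-0.00,0.00,0.02,-0.02,-0.02], [0.00,-0.00,-0.01,0.01,0.01], [0.01,-0.00,-0.03,0.03,0.04], [-0.0,0.00,0.01,-0.01,-0.01]] + [[-0.00, 0.0, 0.0, 0.00, -0.00], [0.0, -0.00, -0.00, -0.00, 0.00], [-0.01, 0.01, 0.01, 0.01, -0.0], [0.01, -0.01, -0.00, -0.01, 0.0], [0.02, -0.03, -0.01, -0.03, 0.01]] + [[0.0, 0.00, 0.00, -0.0, 0.0], [0.00, 0.0, 0.00, -0.0, 0.0], [0.0, 0.0, 0.00, -0.00, 0.00], [0.0, 0.0, 0.0, -0.0, 0.0], [0.00, 0.0, 0.00, -0.0, 0.0]]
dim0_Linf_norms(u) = [0.06, 0.07, 0.1, 0.08, 0.11]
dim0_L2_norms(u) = [0.06, 0.08, 0.12, 0.1, 0.13]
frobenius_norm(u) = 0.23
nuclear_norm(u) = 0.44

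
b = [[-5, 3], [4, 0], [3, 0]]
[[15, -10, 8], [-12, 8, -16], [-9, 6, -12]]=b@[[-3, 2, -4], [0, 0, -4]]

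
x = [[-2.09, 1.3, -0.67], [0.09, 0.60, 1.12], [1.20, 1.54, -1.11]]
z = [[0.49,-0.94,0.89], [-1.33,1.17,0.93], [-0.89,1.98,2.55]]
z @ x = [[-0.04, 1.44, -2.37], [4.0, 0.41, 1.17], [5.10, 3.96, -0.02]]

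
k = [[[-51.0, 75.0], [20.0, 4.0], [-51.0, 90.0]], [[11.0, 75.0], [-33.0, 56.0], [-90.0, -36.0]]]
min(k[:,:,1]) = -36.0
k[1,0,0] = 11.0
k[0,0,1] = 75.0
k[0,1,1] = 4.0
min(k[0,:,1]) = 4.0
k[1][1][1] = 56.0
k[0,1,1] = 4.0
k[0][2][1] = 90.0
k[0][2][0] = -51.0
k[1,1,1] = 56.0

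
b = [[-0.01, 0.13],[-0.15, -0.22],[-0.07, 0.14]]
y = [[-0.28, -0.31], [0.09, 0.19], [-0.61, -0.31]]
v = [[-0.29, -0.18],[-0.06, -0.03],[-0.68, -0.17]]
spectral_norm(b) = 0.30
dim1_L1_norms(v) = [0.47, 0.09, 0.85]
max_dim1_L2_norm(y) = 0.68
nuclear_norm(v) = 0.87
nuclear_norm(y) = 0.98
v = b + y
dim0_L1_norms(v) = [1.03, 0.38]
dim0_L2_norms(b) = [0.17, 0.29]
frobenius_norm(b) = 0.34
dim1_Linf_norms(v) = [0.29, 0.06, 0.68]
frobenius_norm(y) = 0.83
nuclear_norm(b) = 0.45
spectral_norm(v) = 0.78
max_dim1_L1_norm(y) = 0.92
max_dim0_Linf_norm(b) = 0.22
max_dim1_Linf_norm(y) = 0.61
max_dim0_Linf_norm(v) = 0.68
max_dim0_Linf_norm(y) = 0.61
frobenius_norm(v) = 0.78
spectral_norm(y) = 0.81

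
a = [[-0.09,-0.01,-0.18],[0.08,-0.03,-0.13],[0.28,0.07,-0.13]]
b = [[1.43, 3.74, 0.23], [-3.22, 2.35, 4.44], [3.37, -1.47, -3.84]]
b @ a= [[0.23,-0.11,-0.77], [1.72,0.27,-0.30], [-1.50,-0.26,0.08]]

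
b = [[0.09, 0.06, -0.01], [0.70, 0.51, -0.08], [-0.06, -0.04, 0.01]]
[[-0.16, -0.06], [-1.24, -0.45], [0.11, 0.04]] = b@[[-2.06, -0.95],  [0.36, 0.37],  [-0.23, -0.33]]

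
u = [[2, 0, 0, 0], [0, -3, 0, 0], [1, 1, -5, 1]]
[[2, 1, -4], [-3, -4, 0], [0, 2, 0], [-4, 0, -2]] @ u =[[0, -7, 20, -4], [-6, 12, 0, 0], [0, -6, 0, 0], [-10, -2, 10, -2]]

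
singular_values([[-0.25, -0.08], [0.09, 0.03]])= [0.28, 0.0]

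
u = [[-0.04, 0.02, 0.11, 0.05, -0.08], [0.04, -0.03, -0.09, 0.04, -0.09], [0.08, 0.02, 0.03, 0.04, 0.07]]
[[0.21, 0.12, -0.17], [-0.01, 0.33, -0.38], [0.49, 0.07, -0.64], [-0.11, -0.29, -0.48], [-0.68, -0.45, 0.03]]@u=[[-0.02, -0.00, 0.01, 0.01, -0.04], [-0.02, -0.02, -0.04, -0.0, -0.06], [-0.07, -0.01, 0.03, 0.00, -0.09], [-0.05, -0.0, -0.0, -0.04, 0.0], [0.01, 0.0, -0.03, -0.05, 0.10]]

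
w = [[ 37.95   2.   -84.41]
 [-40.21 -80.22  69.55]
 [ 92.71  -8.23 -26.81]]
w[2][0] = 92.71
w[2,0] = 92.71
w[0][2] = -84.41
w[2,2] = -26.81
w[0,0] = 37.95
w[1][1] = -80.22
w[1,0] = -40.21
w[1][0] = -40.21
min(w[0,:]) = -84.41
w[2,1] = -8.23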